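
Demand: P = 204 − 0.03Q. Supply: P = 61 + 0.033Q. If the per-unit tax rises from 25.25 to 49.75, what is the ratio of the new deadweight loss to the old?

3.882

Competitive equilibrium: 204 − 0.03Q = 61 + 0.033Q → Q* = 2269.8413, P* = 135.9048.
For a per-unit tax t: ΔQ = t/0.063, so DWL = ½·t·(t/0.063) = t²/0.126.
At t = 25.25: DWL = 5060.020. At t = 49.75: DWL = 19643.353.
Ratio = (49.75/25.25)² = 3.882.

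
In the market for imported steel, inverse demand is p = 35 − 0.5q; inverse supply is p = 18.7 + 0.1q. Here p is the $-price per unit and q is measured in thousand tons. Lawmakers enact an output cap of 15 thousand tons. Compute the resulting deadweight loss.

Competitive equilibrium: 35 − 0.5q = 18.7 + 0.1q → q* = 27.1667, p* = 21.4167.
At q = 15: demand price = 35 − 0.5·15 = 27.5; supply price = 18.7 + 0.1·15 = 20.2.
Δq = 27.1667 − 15 = 12.1667; wedge = 27.5 − 20.2 = 7.3.
Welfare loss = ½ × 12.1667 × 7.3 = $44.41 thousand.

$44.41 thousand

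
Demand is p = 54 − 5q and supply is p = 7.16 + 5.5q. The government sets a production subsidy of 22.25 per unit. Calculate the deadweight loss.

23.57

Competitive equilibrium: 54 − 5q = 7.16 + 5.5q → q* = 4.461, p* = 31.6952.
The subsidy lowers effective supply by 22.25: p = 5.5q − 15.09.
New quantity: 54 − 5q = 5.5q − 15.09 → q' = 6.58.
Overproduction Δq = 6.58 − 4.461 = 2.119; wedge = subsidy = 22.25.
The triangle = ½ × 2.119 × 22.25 = 23.57.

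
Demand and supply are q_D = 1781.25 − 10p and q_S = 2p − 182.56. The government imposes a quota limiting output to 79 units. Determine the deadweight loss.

In inverse form: demand p = 178.125 − 0.1q, supply p = 91.28 + 0.5q.
Competitive equilibrium: 178.125 − 0.1q = 91.28 + 0.5q → q* = 144.7417, p* = 163.6508.
At q = 79: demand price = 178.125 − 0.1·79 = 170.225; supply price = 91.28 + 0.5·79 = 130.78.
Δq = 144.7417 − 79 = 65.7417; wedge = 170.225 − 130.78 = 39.445.
DWL = ½ × 65.7417 × 39.445 = 1296.59.

1296.59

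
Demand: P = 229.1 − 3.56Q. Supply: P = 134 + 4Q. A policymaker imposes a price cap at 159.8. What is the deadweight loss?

142.01

Competitive equilibrium: 229.1 − 3.56Q = 134 + 4Q → Q* = 12.5794, P* = 184.3175.
At the ceiling P = 159.8, quantity supplied = (159.8 − 134)/4 = 6.45.
Willingness to pay at Q' = 6.45: 229.1 − 3.56·6.45 = 206.138.
ΔQ = 12.5794 − 6.45 = 6.1294; wedge = 206.138 − 159.8 = 46.338.
Welfare loss = ½ × 6.1294 × 46.338 = 142.01.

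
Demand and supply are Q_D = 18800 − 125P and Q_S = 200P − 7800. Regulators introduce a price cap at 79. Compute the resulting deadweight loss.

2106.15

In inverse form: demand P = 150.4 − 0.008Q, supply P = 39 + 0.005Q.
Competitive equilibrium: 150.4 − 0.008Q = 39 + 0.005Q → Q* = 8569.2308, P* = 81.8462.
At the ceiling P = 79, quantity supplied = (79 − 39)/0.005 = 8000.
Willingness to pay at Q' = 8000: 150.4 − 0.008·8000 = 86.4.
ΔQ = 8569.2308 − 8000 = 569.2308; wedge = 86.4 − 79 = 7.4.
Welfare loss = ½ × 569.2308 × 7.4 = 2106.15.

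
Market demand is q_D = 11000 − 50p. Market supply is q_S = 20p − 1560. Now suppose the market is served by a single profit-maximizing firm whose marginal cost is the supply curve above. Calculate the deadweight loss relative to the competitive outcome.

In inverse form: demand p = 220 − 0.02q, supply p = 78 + 0.05q.
Competitive equilibrium: 220 − 0.02q = 78 + 0.05q → q* = 2028.57143, p* = 179.42857.
Marginal revenue: MR = 220 − 0.04q. Set MR = MC: 220 − 0.04q = 78 + 0.05q → q_m = 1577.77778.
Price p_m = 220 − 0.02·1577.77778 = 188.44444; MC(q_m) = 78 + 0.05·1577.77778 = 156.88889.
Competitive q* = 2028.57143, so Δq = 450.79365; wedge = 188.44444 − 156.88889 = 31.55555.
Welfare loss = ½ × 450.79365 × 31.55555 = 7112.52.

7112.52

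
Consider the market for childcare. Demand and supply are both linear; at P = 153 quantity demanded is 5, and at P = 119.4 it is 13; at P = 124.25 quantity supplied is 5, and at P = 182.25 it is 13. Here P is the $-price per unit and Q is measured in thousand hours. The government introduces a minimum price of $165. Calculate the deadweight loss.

$164.97 thousand

Demand slope = (119.4 − 153)/(13 − 5) = −4.2, so P = 174 − 4.2Q.
Supply slope = (182.25 − 124.25)/(13 − 5) = 7.25, so P = 88 + 7.25Q.
Competitive equilibrium: 174 − 4.2Q = 88 + 7.25Q → Q* = 7.5109, P* = 142.4541.
At the floor P = 165, quantity demanded = (174 − 165)/4.2 = 2.1429.
Sellers' marginal cost at Q' = 2.1429: 88 + 7.25·2.1429 = 103.536.
ΔQ = 7.5109 − 2.1429 = 5.368; wedge = 165 − 103.536 = 61.464.
Welfare loss = ½ × 5.368 × 61.464 = $164.97 thousand.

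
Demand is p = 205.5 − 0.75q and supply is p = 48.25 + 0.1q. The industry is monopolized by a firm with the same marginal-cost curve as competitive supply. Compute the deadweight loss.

Competitive equilibrium: 205.5 − 0.75q = 48.25 + 0.1q → q* = 185, p* = 66.75.
Marginal revenue: MR = 205.5 − 1.5q. Set MR = MC: 205.5 − 1.5q = 48.25 + 0.1q → q_m = 98.2813.
Price p_m = 205.5 − 0.75·98.2813 = 131.789; MC(q_m) = 48.25 + 0.1·98.2813 = 58.0781.
Competitive q* = 185, so Δq = 86.7187; wedge = 131.789 − 58.0781 = 73.7109.
Deadweight loss = ½ × 86.7187 × 73.7109 = 3196.06.

3196.06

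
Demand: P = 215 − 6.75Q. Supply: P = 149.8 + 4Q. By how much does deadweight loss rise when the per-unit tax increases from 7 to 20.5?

Competitive equilibrium: 215 − 6.75Q = 149.8 + 4Q → Q* = 6.0651, P* = 174.0605.
For a per-unit tax t: ΔQ = t/10.75, so DWL = ½·t·(t/10.75) = t²/21.5.
At t = 7: DWL = 2.279. At t = 20.5: DWL = 19.547.
Increase = 19.547 − 2.279 = 17.27.

17.27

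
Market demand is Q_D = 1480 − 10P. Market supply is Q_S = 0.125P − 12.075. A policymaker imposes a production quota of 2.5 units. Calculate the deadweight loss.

59.90

In inverse form: demand P = 148 − 0.1Q, supply P = 96.6 + 8Q.
Competitive equilibrium: 148 − 0.1Q = 96.6 + 8Q → Q* = 6.3457, P* = 147.3654.
At Q = 2.5: demand price = 148 − 0.1·2.5 = 147.75; supply price = 96.6 + 8·2.5 = 116.6.
ΔQ = 6.3457 − 2.5 = 3.8457; wedge = 147.75 − 116.6 = 31.15.
Welfare loss = ½ × 3.8457 × 31.15 = 59.90.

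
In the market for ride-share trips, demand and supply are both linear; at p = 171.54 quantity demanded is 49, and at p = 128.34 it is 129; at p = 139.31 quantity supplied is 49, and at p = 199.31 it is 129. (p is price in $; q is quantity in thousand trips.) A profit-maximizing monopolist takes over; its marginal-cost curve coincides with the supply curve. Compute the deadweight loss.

$307.42 thousand

Demand slope = (128.34 − 171.54)/(129 − 49) = −0.54, so p = 198 − 0.54q.
Supply slope = (199.31 − 139.31)/(129 − 49) = 0.75, so p = 102.56 + 0.75q.
Competitive equilibrium: 198 − 0.54q = 102.56 + 0.75q → q* = 73.9845, p* = 158.0484.
Marginal revenue: MR = 198 − 1.08q. Set MR = MC: 198 − 1.08q = 102.56 + 0.75q → q_m = 52.153.
Price p_m = 198 − 0.54·52.153 = 169.8374; MC(q_m) = 102.56 + 0.75·52.153 = 141.6748.
Competitive q* = 73.9845, so Δq = 21.8315; wedge = 169.8374 − 141.6748 = 28.1626.
DWL = ½ × 21.8315 × 28.1626 = $307.42 thousand.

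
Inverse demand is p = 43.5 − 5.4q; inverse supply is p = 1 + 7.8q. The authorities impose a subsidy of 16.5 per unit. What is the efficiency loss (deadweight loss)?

Competitive equilibrium: 43.5 − 5.4q = 1 + 7.8q → q* = 3.2197, p* = 26.1136.
The subsidy lowers effective supply by 16.5: p = 7.8q − 15.5.
New quantity: 43.5 − 5.4q = 7.8q − 15.5 → q' = 4.4697.
Overproduction Δq = 4.4697 − 3.2197 = 1.25; wedge = subsidy = 16.5.
Deadweight loss = ½ × 1.25 × 16.5 = 10.31.

10.31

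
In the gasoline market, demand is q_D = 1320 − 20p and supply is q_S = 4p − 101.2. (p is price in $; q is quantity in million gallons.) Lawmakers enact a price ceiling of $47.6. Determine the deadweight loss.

In inverse form: demand p = 66 − 0.05q, supply p = 25.3 + 0.25q.
Competitive equilibrium: 66 − 0.05q = 25.3 + 0.25q → q* = 135.6667, p* = 59.2167.
At the ceiling p = 47.6, quantity supplied = (47.6 − 25.3)/0.25 = 89.2.
Willingness to pay at q' = 89.2: 66 − 0.05·89.2 = 61.54.
Δq = 135.6667 − 89.2 = 46.4667; wedge = 61.54 − 47.6 = 13.94.
Welfare loss = ½ × 46.4667 × 13.94 = $323.87 million.

$323.87 million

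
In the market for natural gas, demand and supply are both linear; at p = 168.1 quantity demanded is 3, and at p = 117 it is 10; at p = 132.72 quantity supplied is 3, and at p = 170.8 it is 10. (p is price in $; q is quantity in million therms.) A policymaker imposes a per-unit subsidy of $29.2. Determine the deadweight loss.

$33.46 million

Demand slope = (117 − 168.1)/(10 − 3) = −7.3, so p = 190 − 7.3q.
Supply slope = (170.8 − 132.72)/(10 − 3) = 5.44, so p = 116.4 + 5.44q.
Competitive equilibrium: 190 − 7.3q = 116.4 + 5.44q → q* = 5.7771, p* = 147.8273.
The subsidy lowers effective supply by 29.2: p = 87.2 + 5.44q.
New quantity: 190 − 7.3q = 87.2 + 5.44q → q' = 8.0691.
Overproduction Δq = 8.0691 − 5.7771 = 2.292; wedge = subsidy = 29.2.
Welfare loss = ½ × 2.292 × 29.2 = $33.46 million.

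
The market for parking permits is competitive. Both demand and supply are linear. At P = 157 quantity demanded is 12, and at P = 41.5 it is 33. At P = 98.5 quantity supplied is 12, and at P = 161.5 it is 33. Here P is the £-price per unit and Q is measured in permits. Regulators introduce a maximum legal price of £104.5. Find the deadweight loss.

Demand slope = (41.5 − 157)/(33 − 12) = −5.5, so P = 223 − 5.5Q.
Supply slope = (161.5 − 98.5)/(33 − 12) = 3, so P = 62.5 + 3Q.
Competitive equilibrium: 223 − 5.5Q = 62.5 + 3Q → Q* = 18.8824, P* = 119.1471.
At the ceiling P = 104.5, quantity supplied = (104.5 − 62.5)/3 = 14.
Willingness to pay at Q' = 14: 223 − 5.5·14 = 146.
ΔQ = 18.8824 − 14 = 4.8824; wedge = 146 − 104.5 = 41.5.
DWL = ½ × 4.8824 × 41.5 = £101.31.

£101.31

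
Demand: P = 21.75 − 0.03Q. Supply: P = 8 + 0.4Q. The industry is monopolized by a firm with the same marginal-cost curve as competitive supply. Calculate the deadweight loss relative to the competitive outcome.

Competitive equilibrium: 21.75 − 0.03Q = 8 + 0.4Q → Q* = 31.9767, P* = 20.7907.
Marginal revenue: MR = 21.75 − 0.06Q. Set MR = MC: 21.75 − 0.06Q = 8 + 0.4Q → Q_m = 29.8913.
Price P_m = 21.75 − 0.03·29.8913 = 20.8533; MC(Q_m) = 8 + 0.4·29.8913 = 19.9565.
Competitive Q* = 31.9767, so ΔQ = 2.0854; wedge = 20.8533 − 19.9565 = 0.8968.
DWL = ½ × 2.0854 × 0.8968 = 0.94.

0.94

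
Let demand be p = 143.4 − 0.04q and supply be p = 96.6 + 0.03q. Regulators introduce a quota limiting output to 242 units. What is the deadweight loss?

6368.71

Competitive equilibrium: 143.4 − 0.04q = 96.6 + 0.03q → q* = 668.5714, p* = 116.6571.
At q = 242: demand price = 143.4 − 0.04·242 = 133.72; supply price = 96.6 + 0.03·242 = 103.86.
Δq = 668.5714 − 242 = 426.5714; wedge = 133.72 − 103.86 = 29.86.
Deadweight loss = ½ × 426.5714 × 29.86 = 6368.71.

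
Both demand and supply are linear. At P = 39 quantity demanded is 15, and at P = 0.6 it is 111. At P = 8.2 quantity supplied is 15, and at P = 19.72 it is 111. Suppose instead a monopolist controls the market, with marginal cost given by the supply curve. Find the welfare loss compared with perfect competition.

270.82

Demand slope = (0.6 − 39)/(111 − 15) = −0.4, so P = 45 − 0.4Q.
Supply slope = (19.72 − 8.2)/(111 − 15) = 0.12, so P = 6.4 + 0.12Q.
Competitive equilibrium: 45 − 0.4Q = 6.4 + 0.12Q → Q* = 74.2308, P* = 15.3077.
Marginal revenue: MR = 45 − 0.8Q. Set MR = MC: 45 − 0.8Q = 6.4 + 0.12Q → Q_m = 41.9565.
Price P_m = 45 − 0.4·41.9565 = 28.2174; MC(Q_m) = 6.4 + 0.12·41.9565 = 11.4348.
Competitive Q* = 74.2308, so ΔQ = 32.2743; wedge = 28.2174 − 11.4348 = 16.7826.
Deadweight loss = ½ × 32.2743 × 16.7826 = 270.82.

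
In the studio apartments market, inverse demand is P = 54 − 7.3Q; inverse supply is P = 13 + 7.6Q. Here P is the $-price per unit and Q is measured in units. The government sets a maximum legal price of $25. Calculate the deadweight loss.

Competitive equilibrium: 54 − 7.3Q = 13 + 7.6Q → Q* = 2.7517, P* = 33.9128.
At the ceiling P = 25, quantity supplied = (25 − 13)/7.6 = 1.5789.
Willingness to pay at Q' = 1.5789: 54 − 7.3·1.5789 = 42.474.
ΔQ = 2.7517 − 1.5789 = 1.1728; wedge = 42.474 − 25 = 17.474.
DWL = ½ × 1.1728 × 17.474 = $10.25.

$10.25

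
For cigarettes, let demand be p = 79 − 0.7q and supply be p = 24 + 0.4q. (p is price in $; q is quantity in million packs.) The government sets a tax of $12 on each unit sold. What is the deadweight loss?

Competitive equilibrium: 79 − 0.7q = 24 + 0.4q → q* = 50, p* = 44.
With the tax, the buyer price exceeds the seller price by 12: (79 − 0.7q) − (24 + 0.4q) = 12 → q' = 39.0909.
Δq = 50 − 39.0909 = 10.9091; the wedge equals the tax, 12.
Deadweight loss = ½ × 10.9091 × 12 = $65.45 million.

$65.45 million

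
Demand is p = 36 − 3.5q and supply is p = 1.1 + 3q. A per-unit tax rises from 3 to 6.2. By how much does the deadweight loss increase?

Competitive equilibrium: 36 − 3.5q = 1.1 + 3q → q* = 5.3692, p* = 17.2077.
For a per-unit tax t: Δq = t/6.5, so DWL = ½·t·(t/6.5) = t²/13.
At t = 3: DWL = 0.6923. At t = 6.2: DWL = 2.9569.
Increase = 2.9569 − 0.6923 = 2.26.

2.26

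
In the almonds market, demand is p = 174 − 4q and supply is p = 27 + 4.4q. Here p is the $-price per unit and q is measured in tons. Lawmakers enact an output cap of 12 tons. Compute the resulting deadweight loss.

Competitive equilibrium: 174 − 4q = 27 + 4.4q → q* = 17.5, p* = 104.
At q = 12: demand price = 174 − 4·12 = 126; supply price = 27 + 4.4·12 = 79.8.
Δq = 17.5 − 12 = 5.5; wedge = 126 − 79.8 = 46.2.
Deadweight loss = ½ × 5.5 × 46.2 = $127.05.

$127.05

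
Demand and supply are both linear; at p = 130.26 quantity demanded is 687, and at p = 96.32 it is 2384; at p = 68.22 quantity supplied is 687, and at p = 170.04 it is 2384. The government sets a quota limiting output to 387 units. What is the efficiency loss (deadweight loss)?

46268.01

Demand slope = (96.32 − 130.26)/(2384 − 687) = −0.02, so p = 144 − 0.02q.
Supply slope = (170.04 − 68.22)/(2384 − 687) = 0.06, so p = 27 + 0.06q.
Competitive equilibrium: 144 − 0.02q = 27 + 0.06q → q* = 1462.5, p* = 114.75.
At q = 387: demand price = 144 − 0.02·387 = 136.26; supply price = 27 + 0.06·387 = 50.22.
Δq = 1462.5 − 387 = 1075.5; wedge = 136.26 − 50.22 = 86.04.
Welfare loss = ½ × 1075.5 × 86.04 = 46268.01.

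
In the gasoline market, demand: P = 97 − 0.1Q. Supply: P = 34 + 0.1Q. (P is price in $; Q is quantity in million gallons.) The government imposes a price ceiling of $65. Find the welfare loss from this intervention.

$2.50 million

Competitive equilibrium: 97 − 0.1Q = 34 + 0.1Q → Q* = 315, P* = 65.5.
At the ceiling P = 65, quantity supplied = (65 − 34)/0.1 = 310.
Willingness to pay at Q' = 310: 97 − 0.1·310 = 66.
ΔQ = 315 − 310 = 5; wedge = 66 − 65 = 1.
Welfare loss = ½ × 5 × 1 = $2.50 million.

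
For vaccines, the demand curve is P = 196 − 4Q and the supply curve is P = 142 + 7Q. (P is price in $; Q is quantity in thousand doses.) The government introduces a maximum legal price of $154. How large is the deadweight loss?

Competitive equilibrium: 196 − 4Q = 142 + 7Q → Q* = 4.9091, P* = 176.3636.
At the ceiling P = 154, quantity supplied = (154 − 142)/7 = 1.7143.
Willingness to pay at Q' = 1.7143: 196 − 4·1.7143 = 189.1428.
ΔQ = 4.9091 − 1.7143 = 3.1948; wedge = 189.1428 − 154 = 35.1428.
DWL = ½ × 3.1948 × 35.1428 = $56.14 thousand.

$56.14 thousand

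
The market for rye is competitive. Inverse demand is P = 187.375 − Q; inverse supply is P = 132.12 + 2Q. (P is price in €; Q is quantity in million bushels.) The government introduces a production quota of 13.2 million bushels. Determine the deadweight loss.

€40.85 million

Competitive equilibrium: 187.375 − Q = 132.12 + 2Q → Q* = 18.4183, P* = 168.9567.
At Q = 13.2: demand price = 187.375 − 1·13.2 = 174.175; supply price = 132.12 + 2·13.2 = 158.52.
ΔQ = 18.4183 − 13.2 = 5.2183; wedge = 174.175 − 158.52 = 15.655.
DWL = ½ × 5.2183 × 15.655 = €40.85 million.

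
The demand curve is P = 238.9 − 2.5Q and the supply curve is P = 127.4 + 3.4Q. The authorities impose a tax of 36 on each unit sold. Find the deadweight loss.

Competitive equilibrium: 238.9 − 2.5Q = 127.4 + 3.4Q → Q* = 18.8983, P* = 191.6542.
With the tax, the buyer price exceeds the seller price by 36: (238.9 − 2.5Q) − (127.4 + 3.4Q) = 36 → Q' = 12.7966.
ΔQ = 18.8983 − 12.7966 = 6.1017; the wedge equals the tax, 36.
Deadweight loss = ½ × 6.1017 × 36 = 109.83.

109.83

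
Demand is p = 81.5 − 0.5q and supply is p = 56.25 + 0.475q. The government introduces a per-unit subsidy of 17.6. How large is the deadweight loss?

Competitive equilibrium: 81.5 − 0.5q = 56.25 + 0.475q → q* = 25.8974, p* = 68.5513.
The subsidy lowers effective supply by 17.6: p = 38.65 + 0.475q.
New quantity: 81.5 − 0.5q = 38.65 + 0.475q → q' = 43.9487.
Overproduction Δq = 43.9487 − 25.8974 = 18.0513; wedge = subsidy = 17.6.
The triangle = ½ × 18.0513 × 17.6 = 158.85.

158.85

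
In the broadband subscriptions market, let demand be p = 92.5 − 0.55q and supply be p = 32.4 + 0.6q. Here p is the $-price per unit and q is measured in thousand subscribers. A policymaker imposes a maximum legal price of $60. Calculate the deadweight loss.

$22.54 thousand

Competitive equilibrium: 92.5 − 0.55q = 32.4 + 0.6q → q* = 52.2609, p* = 63.7565.
At the ceiling p = 60, quantity supplied = (60 − 32.4)/0.6 = 46.
Willingness to pay at q' = 46: 92.5 − 0.55·46 = 67.2.
Δq = 52.2609 − 46 = 6.2609; wedge = 67.2 − 60 = 7.2.
DWL = ½ × 6.2609 × 7.2 = $22.54 thousand.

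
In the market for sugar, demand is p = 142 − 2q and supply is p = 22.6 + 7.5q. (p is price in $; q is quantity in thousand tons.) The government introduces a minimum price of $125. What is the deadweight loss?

Competitive equilibrium: 142 − 2q = 22.6 + 7.5q → q* = 12.5684, p* = 116.8632.
At the floor p = 125, quantity demanded = (142 − 125)/2 = 8.5.
Sellers' marginal cost at q' = 8.5: 22.6 + 7.5·8.5 = 86.35.
Δq = 12.5684 − 8.5 = 4.0684; wedge = 125 − 86.35 = 38.65.
Deadweight loss = ½ × 4.0684 × 38.65 = $78.62 thousand.

$78.62 thousand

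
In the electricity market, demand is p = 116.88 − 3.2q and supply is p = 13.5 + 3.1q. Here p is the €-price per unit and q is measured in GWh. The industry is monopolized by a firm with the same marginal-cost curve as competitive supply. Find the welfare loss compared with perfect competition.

Competitive equilibrium: 116.88 − 3.2q = 13.5 + 3.1q → q* = 16.4095, p* = 64.3695.
Marginal revenue: MR = 116.88 − 6.4q. Set MR = MC: 116.88 − 6.4q = 13.5 + 3.1q → q_m = 10.8821.
Price p_m = 116.88 − 3.2·10.8821 = 82.0573; MC(q_m) = 13.5 + 3.1·10.8821 = 47.2345.
Competitive q* = 16.4095, so Δq = 5.5274; wedge = 82.0573 − 47.2345 = 34.8228.
Deadweight loss = ½ × 5.5274 × 34.8228 = €96.24.

€96.24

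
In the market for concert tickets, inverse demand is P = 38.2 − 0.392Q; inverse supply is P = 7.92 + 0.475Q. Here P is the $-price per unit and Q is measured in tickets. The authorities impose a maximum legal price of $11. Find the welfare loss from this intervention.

$350.65

Competitive equilibrium: 38.2 − 0.392Q = 7.92 + 0.475Q → Q* = 34.925, P* = 24.5094.
At the ceiling P = 11, quantity supplied = (11 − 7.92)/0.475 = 6.4842.
Willingness to pay at Q' = 6.4842: 38.2 − 0.392·6.4842 = 35.6582.
ΔQ = 34.925 − 6.4842 = 28.4408; wedge = 35.6582 − 11 = 24.6582.
Welfare loss = ½ × 28.4408 × 24.6582 = $350.65.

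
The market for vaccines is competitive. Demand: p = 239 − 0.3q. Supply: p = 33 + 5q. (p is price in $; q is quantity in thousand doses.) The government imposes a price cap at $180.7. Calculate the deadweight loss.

$230.58 thousand

Competitive equilibrium: 239 − 0.3q = 33 + 5q → q* = 38.8679, p* = 227.3396.
At the ceiling p = 180.7, quantity supplied = (180.7 − 33)/5 = 29.54.
Willingness to pay at q' = 29.54: 239 − 0.3·29.54 = 230.138.
Δq = 38.8679 − 29.54 = 9.3279; wedge = 230.138 − 180.7 = 49.438.
Welfare loss = ½ × 9.3279 × 49.438 = $230.58 thousand.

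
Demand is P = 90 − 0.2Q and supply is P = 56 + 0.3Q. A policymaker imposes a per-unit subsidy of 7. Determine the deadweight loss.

49

Competitive equilibrium: 90 − 0.2Q = 56 + 0.3Q → Q* = 68, P* = 76.4.
The subsidy lowers effective supply by 7: P = 49 + 0.3Q.
New quantity: 90 − 0.2Q = 49 + 0.3Q → Q' = 82.
Overproduction ΔQ = 82 − 68 = 14; wedge = subsidy = 7.
Deadweight loss = ½ × 14 × 7 = 49.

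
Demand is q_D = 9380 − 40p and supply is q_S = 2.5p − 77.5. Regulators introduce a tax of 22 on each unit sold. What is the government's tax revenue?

9395.29

In inverse form: demand p = 234.5 − 0.025q, supply p = 31 + 0.4q.
Competitive equilibrium: 234.5 − 0.025q = 31 + 0.4q → q* = 478.8235, p* = 222.5294.
With the tax, the buyer price exceeds the seller price by 22: (234.5 − 0.025q) − (31 + 0.4q) = 22 → q' = 427.0588.
Tax revenue = 22 × 427.0588 = 9395.29.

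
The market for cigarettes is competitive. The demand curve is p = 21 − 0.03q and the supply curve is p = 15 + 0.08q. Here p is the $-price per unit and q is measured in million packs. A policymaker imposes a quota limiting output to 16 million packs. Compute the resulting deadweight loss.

Competitive equilibrium: 21 − 0.03q = 15 + 0.08q → q* = 54.5455, p* = 19.3636.
At q = 16: demand price = 21 − 0.03·16 = 20.52; supply price = 15 + 0.08·16 = 16.28.
Δq = 54.5455 − 16 = 38.5455; wedge = 20.52 − 16.28 = 4.24.
The triangle = ½ × 38.5455 × 4.24 = $81.72 million.

$81.72 million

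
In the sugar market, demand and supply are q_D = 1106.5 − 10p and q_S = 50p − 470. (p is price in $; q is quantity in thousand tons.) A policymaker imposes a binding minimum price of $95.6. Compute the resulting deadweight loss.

In inverse form: demand p = 110.65 − 0.1q, supply p = 9.4 + 0.02q.
Competitive equilibrium: 110.65 − 0.1q = 9.4 + 0.02q → q* = 843.75, p* = 26.275.
At the floor p = 95.6, quantity demanded = (110.65 − 95.6)/0.1 = 150.5.
Sellers' marginal cost at q' = 150.5: 9.4 + 0.02·150.5 = 12.41.
Δq = 843.75 − 150.5 = 693.25; wedge = 95.6 − 12.41 = 83.19.
Welfare loss = ½ × 693.25 × 83.19 = $28835.73 thousand.

$28835.73 thousand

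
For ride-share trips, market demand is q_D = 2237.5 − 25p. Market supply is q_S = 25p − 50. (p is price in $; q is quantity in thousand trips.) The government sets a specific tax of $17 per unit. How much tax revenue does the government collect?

$14981.25 thousand

In inverse form: demand p = 89.5 − 0.04q, supply p = 2 + 0.04q.
Competitive equilibrium: 89.5 − 0.04q = 2 + 0.04q → q* = 1093.75, p* = 45.75.
With the tax, the buyer price exceeds the seller price by 17: (89.5 − 0.04q) − (2 + 0.04q) = 17 → q' = 881.25.
Tax revenue = 17 × 881.25 = $14981.25 thousand.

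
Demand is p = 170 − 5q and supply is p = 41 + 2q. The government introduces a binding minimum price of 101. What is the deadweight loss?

74.98

Competitive equilibrium: 170 − 5q = 41 + 2q → q* = 18.4286, p* = 77.8571.
At the floor p = 101, quantity demanded = (170 − 101)/5 = 13.8.
Sellers' marginal cost at q' = 13.8: 41 + 2·13.8 = 68.6.
Δq = 18.4286 − 13.8 = 4.6286; wedge = 101 − 68.6 = 32.4.
The triangle = ½ × 4.6286 × 32.4 = 74.98.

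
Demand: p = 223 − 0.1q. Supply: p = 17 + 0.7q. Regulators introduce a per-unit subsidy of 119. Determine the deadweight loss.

8850.625

Competitive equilibrium: 223 − 0.1q = 17 + 0.7q → q* = 257.5, p* = 197.25.
The subsidy lowers effective supply by 119: p = 0.7q − 102.
New quantity: 223 − 0.1q = 0.7q − 102 → q' = 406.25.
Overproduction Δq = 406.25 − 257.5 = 148.75; wedge = subsidy = 119.
Welfare loss = ½ × 148.75 × 119 = 8850.625.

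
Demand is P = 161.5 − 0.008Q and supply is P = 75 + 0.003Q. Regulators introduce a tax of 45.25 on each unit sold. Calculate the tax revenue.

169687.50

Competitive equilibrium: 161.5 − 0.008Q = 75 + 0.003Q → Q* = 7863.6364, P* = 98.5909.
With the tax, the buyer price exceeds the seller price by 45.25: (161.5 − 0.008Q) − (75 + 0.003Q) = 45.25 → Q' = 3750.
Tax revenue = 45.25 × 3750 = 169687.50.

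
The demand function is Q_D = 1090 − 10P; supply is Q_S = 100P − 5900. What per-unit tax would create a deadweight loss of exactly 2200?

22

In inverse form: demand P = 109 − 0.1Q, supply P = 59 + 0.01Q.
Competitive equilibrium: 109 − 0.1Q = 59 + 0.01Q → Q* = 454.5455, P* = 63.5455.
A tax t gives ΔQ = t/0.11 and wedge t, so DWL = t²/0.22.
t²/0.22 = 2200 → t² = 484 → t = 22.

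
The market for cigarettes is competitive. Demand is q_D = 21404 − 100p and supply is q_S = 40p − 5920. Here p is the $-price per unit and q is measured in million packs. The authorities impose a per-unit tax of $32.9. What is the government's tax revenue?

In inverse form: demand p = 214.04 − 0.01q, supply p = 148 + 0.025q.
Competitive equilibrium: 214.04 − 0.01q = 148 + 0.025q → q* = 1886.8571, p* = 195.1714.
With the tax, the buyer price exceeds the seller price by 32.9: (214.04 − 0.01q) − (148 + 0.025q) = 32.9 → q' = 946.8571.
Tax revenue = 32.9 × 946.8571 = $31151.60 million.

$31151.60 million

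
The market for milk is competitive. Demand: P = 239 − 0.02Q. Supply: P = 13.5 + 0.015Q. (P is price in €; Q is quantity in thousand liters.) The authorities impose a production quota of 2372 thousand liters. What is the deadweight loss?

€290007.86 thousand

Competitive equilibrium: 239 − 0.02Q = 13.5 + 0.015Q → Q* = 6442.8571, P* = 110.1429.
At Q = 2372: demand price = 239 − 0.02·2372 = 191.56; supply price = 13.5 + 0.015·2372 = 49.08.
ΔQ = 6442.8571 − 2372 = 4070.8571; wedge = 191.56 − 49.08 = 142.48.
DWL = ½ × 4070.8571 × 142.48 = €290007.86 thousand.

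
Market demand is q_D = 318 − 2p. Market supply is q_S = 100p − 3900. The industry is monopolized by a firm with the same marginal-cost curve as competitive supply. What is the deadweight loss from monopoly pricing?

3459.87

In inverse form: demand p = 159 − 0.5q, supply p = 39 + 0.01q.
Competitive equilibrium: 159 − 0.5q = 39 + 0.01q → q* = 235.2941, p* = 41.3529.
Marginal revenue: MR = 159 − q. Set MR = MC: 159 − q = 39 + 0.01q → q_m = 118.8119.
Price p_m = 159 − 0.5·118.8119 = 99.5941; MC(q_m) = 39 + 0.01·118.8119 = 40.1881.
Competitive q* = 235.2941, so Δq = 116.4822; wedge = 99.5941 − 40.1881 = 59.406.
DWL = ½ × 116.4822 × 59.406 = 3459.87.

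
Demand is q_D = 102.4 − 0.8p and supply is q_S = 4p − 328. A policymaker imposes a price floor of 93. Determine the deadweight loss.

5.33

In inverse form: demand p = 128 − 1.25q, supply p = 82 + 0.25q.
Competitive equilibrium: 128 − 1.25q = 82 + 0.25q → q* = 30.6667, p* = 89.6667.
At the floor p = 93, quantity demanded = (128 − 93)/1.25 = 28.
Sellers' marginal cost at q' = 28: 82 + 0.25·28 = 89.
Δq = 30.6667 − 28 = 2.6667; wedge = 93 − 89 = 4.
The triangle = ½ × 2.6667 × 4 = 5.33.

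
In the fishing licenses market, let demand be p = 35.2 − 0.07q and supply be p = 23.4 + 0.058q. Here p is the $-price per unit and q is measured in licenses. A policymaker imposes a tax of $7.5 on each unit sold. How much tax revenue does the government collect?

Competitive equilibrium: 35.2 − 0.07q = 23.4 + 0.058q → q* = 92.1875, p* = 28.7469.
With the tax, the buyer price exceeds the seller price by 7.5: (35.2 − 0.07q) − (23.4 + 0.058q) = 7.5 → q' = 33.5938.
Tax revenue = 7.5 × 33.5938 = $251.95.

$251.95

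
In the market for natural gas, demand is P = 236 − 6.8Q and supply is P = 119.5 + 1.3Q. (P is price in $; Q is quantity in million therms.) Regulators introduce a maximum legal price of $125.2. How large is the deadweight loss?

$404.85 million

Competitive equilibrium: 236 − 6.8Q = 119.5 + 1.3Q → Q* = 14.3827, P* = 138.1975.
At the ceiling P = 125.2, quantity supplied = (125.2 − 119.5)/1.3 = 4.3846.
Willingness to pay at Q' = 4.3846: 236 − 6.8·4.3846 = 206.1847.
ΔQ = 14.3827 − 4.3846 = 9.9981; wedge = 206.1847 − 125.2 = 80.9847.
Welfare loss = ½ × 9.9981 × 80.9847 = $404.85 million.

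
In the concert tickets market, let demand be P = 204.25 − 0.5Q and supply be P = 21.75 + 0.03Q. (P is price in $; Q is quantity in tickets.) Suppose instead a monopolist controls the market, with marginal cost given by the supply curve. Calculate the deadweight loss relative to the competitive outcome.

$7404.32

Competitive equilibrium: 204.25 − 0.5Q = 21.75 + 0.03Q → Q* = 344.33962, P* = 32.08019.
Marginal revenue: MR = 204.25 − Q. Set MR = MC: 204.25 − Q = 21.75 + 0.03Q → Q_m = 177.18447.
Price P_m = 204.25 − 0.5·177.18447 = 115.65777; MC(Q_m) = 21.75 + 0.03·177.18447 = 27.06553.
Competitive Q* = 344.33962, so ΔQ = 167.15515; wedge = 115.65777 − 27.06553 = 88.59224.
Welfare loss = ½ × 167.15515 × 88.59224 = $7404.32.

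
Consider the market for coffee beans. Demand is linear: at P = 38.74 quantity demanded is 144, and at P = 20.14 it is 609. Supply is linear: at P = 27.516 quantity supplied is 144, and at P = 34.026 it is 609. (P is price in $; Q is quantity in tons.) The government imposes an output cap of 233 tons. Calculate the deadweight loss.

$381.40

Demand slope = (20.14 − 38.74)/(609 − 144) = −0.04, so P = 44.5 − 0.04Q.
Supply slope = (34.026 − 27.516)/(609 − 144) = 0.014, so P = 25.5 + 0.014Q.
Competitive equilibrium: 44.5 − 0.04Q = 25.5 + 0.014Q → Q* = 351.8519, P* = 30.4259.
At Q = 233: demand price = 44.5 − 0.04·233 = 35.18; supply price = 25.5 + 0.014·233 = 28.762.
ΔQ = 351.8519 − 233 = 118.8519; wedge = 35.18 − 28.762 = 6.418.
Deadweight loss = ½ × 118.8519 × 6.418 = $381.40.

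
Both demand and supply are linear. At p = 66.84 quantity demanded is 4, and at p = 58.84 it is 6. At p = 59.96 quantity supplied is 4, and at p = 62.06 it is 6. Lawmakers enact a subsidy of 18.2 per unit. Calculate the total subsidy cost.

Demand slope = (58.84 − 66.84)/(6 − 4) = −4, so p = 82.84 − 4q.
Supply slope = (62.06 − 59.96)/(6 − 4) = 1.05, so p = 55.76 + 1.05q.
Competitive equilibrium: 82.84 − 4q = 55.76 + 1.05q → q* = 5.3624, p* = 61.3905.
The subsidy lowers effective supply by 18.2: p = 37.56 + 1.05q.
New quantity: 82.84 − 4q = 37.56 + 1.05q → q' = 8.9663.
Total subsidy cost = 18.2 × 8.9663 = 163.19.

163.19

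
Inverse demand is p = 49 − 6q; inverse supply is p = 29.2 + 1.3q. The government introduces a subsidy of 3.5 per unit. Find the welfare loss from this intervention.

Competitive equilibrium: 49 − 6q = 29.2 + 1.3q → q* = 2.7123, p* = 32.726.
The subsidy lowers effective supply by 3.5: p = 25.7 + 1.3q.
New quantity: 49 − 6q = 25.7 + 1.3q → q' = 3.1918.
Overproduction Δq = 3.1918 − 2.7123 = 0.4795; wedge = subsidy = 3.5.
The triangle = ½ × 0.4795 × 3.5 = 0.84.

0.84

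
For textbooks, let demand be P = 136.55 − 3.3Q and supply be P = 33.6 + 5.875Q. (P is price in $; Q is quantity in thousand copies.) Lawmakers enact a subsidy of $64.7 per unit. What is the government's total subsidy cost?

$1182.23 thousand

Competitive equilibrium: 136.55 − 3.3Q = 33.6 + 5.875Q → Q* = 11.2207, P* = 99.5217.
The subsidy lowers effective supply by 64.7: P = 5.875Q − 31.1.
New quantity: 136.55 − 3.3Q = 5.875Q − 31.1 → Q' = 18.2725.
Total subsidy cost = 64.7 × 18.2725 = $1182.23 thousand.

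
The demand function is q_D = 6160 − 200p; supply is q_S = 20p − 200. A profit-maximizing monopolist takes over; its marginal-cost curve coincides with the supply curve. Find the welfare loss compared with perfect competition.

27.31

In inverse form: demand p = 30.8 − 0.005q, supply p = 10 + 0.05q.
Competitive equilibrium: 30.8 − 0.005q = 10 + 0.05q → q* = 378.1818, p* = 28.9091.
Marginal revenue: MR = 30.8 − 0.01q. Set MR = MC: 30.8 − 0.01q = 10 + 0.05q → q_m = 346.6667.
Price p_m = 30.8 − 0.005·346.6667 = 29.0667; MC(q_m) = 10 + 0.05·346.6667 = 27.3333.
Competitive q* = 378.1818, so Δq = 31.5151; wedge = 29.0667 − 27.3333 = 1.7334.
DWL = ½ × 31.5151 × 1.7334 = 27.31.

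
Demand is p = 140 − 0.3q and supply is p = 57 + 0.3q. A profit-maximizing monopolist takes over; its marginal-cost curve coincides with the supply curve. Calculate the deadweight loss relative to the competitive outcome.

Competitive equilibrium: 140 − 0.3q = 57 + 0.3q → q* = 138.3333, p* = 98.5.
Marginal revenue: MR = 140 − 0.6q. Set MR = MC: 140 − 0.6q = 57 + 0.3q → q_m = 92.2222.
Price p_m = 140 − 0.3·92.2222 = 112.3333; MC(q_m) = 57 + 0.3·92.2222 = 84.6667.
Competitive q* = 138.3333, so Δq = 46.1111; wedge = 112.3333 − 84.6667 = 27.6666.
Welfare loss = ½ × 46.1111 × 27.6666 = 637.87.

637.87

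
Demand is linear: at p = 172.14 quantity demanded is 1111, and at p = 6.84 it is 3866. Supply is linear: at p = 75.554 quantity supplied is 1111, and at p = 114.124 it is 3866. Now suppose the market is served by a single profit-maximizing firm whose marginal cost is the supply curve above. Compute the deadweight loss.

43307.81

Demand slope = (6.84 − 172.14)/(3866 − 1111) = −0.06, so p = 238.8 − 0.06q.
Supply slope = (114.124 − 75.554)/(3866 − 1111) = 0.014, so p = 60 + 0.014q.
Competitive equilibrium: 238.8 − 0.06q = 60 + 0.014q → q* = 2416.2162, p* = 93.827.
Marginal revenue: MR = 238.8 − 0.12q. Set MR = MC: 238.8 − 0.12q = 60 + 0.014q → q_m = 1334.3284.
Price p_m = 238.8 − 0.06·1334.3284 = 158.7403; MC(q_m) = 60 + 0.014·1334.3284 = 78.6806.
Competitive q* = 2416.2162, so Δq = 1081.8878; wedge = 158.7403 − 78.6806 = 80.0597.
Deadweight loss = ½ × 1081.8878 × 80.0597 = 43307.81.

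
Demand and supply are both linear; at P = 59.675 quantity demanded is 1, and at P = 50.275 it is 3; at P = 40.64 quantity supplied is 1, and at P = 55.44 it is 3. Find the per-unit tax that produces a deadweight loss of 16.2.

Demand slope = (50.275 − 59.675)/(3 − 1) = −4.7, so P = 64.375 − 4.7Q.
Supply slope = (55.44 − 40.64)/(3 − 1) = 7.4, so P = 33.24 + 7.4Q.
Competitive equilibrium: 64.375 − 4.7Q = 33.24 + 7.4Q → Q* = 2.5731, P* = 52.2812.
A tax t gives ΔQ = t/12.1 and wedge t, so DWL = t²/24.2.
t²/24.2 = 16.2 → t² = 392.04 → t = 19.8.

19.8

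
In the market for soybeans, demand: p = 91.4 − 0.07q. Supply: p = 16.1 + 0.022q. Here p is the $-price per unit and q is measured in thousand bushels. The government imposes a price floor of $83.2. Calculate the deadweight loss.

$22626.08 thousand

Competitive equilibrium: 91.4 − 0.07q = 16.1 + 0.022q → q* = 818.47826, p* = 34.10652.
At the floor p = 83.2, quantity demanded = (91.4 − 83.2)/0.07 = 117.14286.
Sellers' marginal cost at q' = 117.14286: 16.1 + 0.022·117.14286 = 18.67714.
Δq = 818.47826 − 117.14286 = 701.3354; wedge = 83.2 − 18.67714 = 64.52286.
The triangle = ½ × 701.3354 × 64.52286 = $22626.08 thousand.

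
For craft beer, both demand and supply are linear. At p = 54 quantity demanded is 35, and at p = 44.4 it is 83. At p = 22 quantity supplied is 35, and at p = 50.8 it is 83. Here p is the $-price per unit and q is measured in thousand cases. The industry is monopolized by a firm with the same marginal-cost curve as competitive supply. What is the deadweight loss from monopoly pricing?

Demand slope = (44.4 − 54)/(83 − 35) = −0.2, so p = 61 − 0.2q.
Supply slope = (50.8 − 22)/(83 − 35) = 0.6, so p = 1 + 0.6q.
Competitive equilibrium: 61 − 0.2q = 1 + 0.6q → q* = 75, p* = 46.
Marginal revenue: MR = 61 − 0.4q. Set MR = MC: 61 − 0.4q = 1 + 0.6q → q_m = 60.
Price p_m = 61 − 0.2·60 = 49; MC(q_m) = 1 + 0.6·60 = 37.
Competitive q* = 75, so Δq = 15; wedge = 49 − 37 = 12.
Welfare loss = ½ × 15 × 12 = $90 thousand.

$90 thousand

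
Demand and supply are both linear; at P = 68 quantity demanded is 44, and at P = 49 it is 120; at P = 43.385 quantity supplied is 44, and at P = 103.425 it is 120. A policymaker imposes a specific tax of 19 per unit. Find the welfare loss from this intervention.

Demand slope = (49 − 68)/(120 − 44) = −0.25, so P = 79 − 0.25Q.
Supply slope = (103.425 − 43.385)/(120 − 44) = 0.79, so P = 8.625 + 0.79Q.
Competitive equilibrium: 79 − 0.25Q = 8.625 + 0.79Q → Q* = 67.6683, P* = 62.0829.
With the tax, the buyer price exceeds the seller price by 19: (79 − 0.25Q) − (8.625 + 0.79Q) = 19 → Q' = 49.399.
ΔQ = 67.6683 − 49.399 = 18.2693; the wedge equals the tax, 19.
DWL = ½ × 18.2693 × 19 = 173.56.

173.56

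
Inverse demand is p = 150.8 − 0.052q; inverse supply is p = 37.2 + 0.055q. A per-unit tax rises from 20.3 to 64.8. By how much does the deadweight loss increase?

Competitive equilibrium: 150.8 − 0.052q = 37.2 + 0.055q → q* = 1061.6822, p* = 95.5925.
For a per-unit tax t: Δq = t/0.107, so DWL = ½·t·(t/0.107) = t²/0.214.
At t = 20.3: DWL = 1925.654. At t = 64.8: DWL = 19621.682.
Increase = 19621.682 − 1925.654 = 17696.03.

17696.03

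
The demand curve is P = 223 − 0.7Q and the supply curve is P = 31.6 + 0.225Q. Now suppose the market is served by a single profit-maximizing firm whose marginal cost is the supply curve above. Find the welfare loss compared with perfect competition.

Competitive equilibrium: 223 − 0.7Q = 31.6 + 0.225Q → Q* = 206.9189, P* = 78.1568.
Marginal revenue: MR = 223 − 1.4Q. Set MR = MC: 223 − 1.4Q = 31.6 + 0.225Q → Q_m = 117.7846.
Price P_m = 223 − 0.7·117.7846 = 140.5508; MC(Q_m) = 31.6 + 0.225·117.7846 = 58.1015.
Competitive Q* = 206.9189, so ΔQ = 89.1343; wedge = 140.5508 − 58.1015 = 82.4493.
Deadweight loss = ½ × 89.1343 × 82.4493 = 3674.53.

3674.53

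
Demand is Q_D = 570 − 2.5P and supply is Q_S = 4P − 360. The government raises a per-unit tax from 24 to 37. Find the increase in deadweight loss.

In inverse form: demand P = 228 − 0.4Q, supply P = 90 + 0.25Q.
Competitive equilibrium: 228 − 0.4Q = 90 + 0.25Q → Q* = 212.3077, P* = 143.0769.
For a per-unit tax t: ΔQ = t/0.65, so DWL = ½·t·(t/0.65) = t²/1.3.
At t = 24: DWL = 443.077. At t = 37: DWL = 1053.077.
Increase = 1053.077 − 443.077 = 610.

610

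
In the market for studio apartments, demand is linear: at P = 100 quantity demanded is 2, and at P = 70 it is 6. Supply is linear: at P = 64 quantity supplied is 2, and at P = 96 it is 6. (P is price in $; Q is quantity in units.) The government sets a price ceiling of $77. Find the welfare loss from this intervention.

Demand slope = (70 − 100)/(6 − 2) = −7.5, so P = 115 − 7.5Q.
Supply slope = (96 − 64)/(6 − 2) = 8, so P = 48 + 8Q.
Competitive equilibrium: 115 − 7.5Q = 48 + 8Q → Q* = 4.3226, P* = 82.5806.
At the ceiling P = 77, quantity supplied = (77 − 48)/8 = 3.625.
Willingness to pay at Q' = 3.625: 115 − 7.5·3.625 = 87.8125.
ΔQ = 4.3226 − 3.625 = 0.6976; wedge = 87.8125 − 77 = 10.8125.
Deadweight loss = ½ × 0.6976 × 10.8125 = $3.77.

$3.77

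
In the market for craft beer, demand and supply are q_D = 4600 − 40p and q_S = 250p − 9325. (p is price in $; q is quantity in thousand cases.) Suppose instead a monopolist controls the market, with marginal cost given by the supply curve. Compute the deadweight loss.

In inverse form: demand p = 115 − 0.025q, supply p = 37.3 + 0.004q.
Competitive equilibrium: 115 − 0.025q = 37.3 + 0.004q → q* = 2679.31034, p* = 48.01724.
Marginal revenue: MR = 115 − 0.05q. Set MR = MC: 115 − 0.05q = 37.3 + 0.004q → q_m = 1438.88889.
Price p_m = 115 − 0.025·1438.88889 = 79.02778; MC(q_m) = 37.3 + 0.004·1438.88889 = 43.05556.
Competitive q* = 2679.31034, so Δq = 1240.42145; wedge = 79.02778 − 43.05556 = 35.97222.
Welfare loss = ½ × 1240.42145 × 35.97222 = $22310.36 thousand.

$22310.36 thousand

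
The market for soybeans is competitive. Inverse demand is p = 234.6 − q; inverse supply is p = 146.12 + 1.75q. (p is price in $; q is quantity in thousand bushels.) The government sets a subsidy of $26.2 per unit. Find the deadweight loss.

Competitive equilibrium: 234.6 − q = 146.12 + 1.75q → q* = 32.1745, p* = 202.4255.
The subsidy lowers effective supply by 26.2: p = 119.92 + 1.75q.
New quantity: 234.6 − q = 119.92 + 1.75q → q' = 41.7018.
Overproduction Δq = 41.7018 − 32.1745 = 9.5273; wedge = subsidy = 26.2.
The triangle = ½ × 9.5273 × 26.2 = $124.81 thousand.

$124.81 thousand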